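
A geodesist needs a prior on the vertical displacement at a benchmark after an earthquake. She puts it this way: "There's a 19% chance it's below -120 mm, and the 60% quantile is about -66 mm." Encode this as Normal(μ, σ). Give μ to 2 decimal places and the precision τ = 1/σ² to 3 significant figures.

μ = -78.09, τ = 0.000439

For Normal(μ,σ), the p-quantile is μ + z_p·σ. Here z_{0.19} = -0.8779, z_{0.6} = 0.2533.
So -120 = μ − 0.8779σ and -66 = μ + 0.2533σ.
Subtracting: σ = (-66 − -120)/(0.2533 − (-0.8779)) = 47.74.
Then μ = -120 − (-0.8779)·47.74 = -78.09.
Precision τ = 1/σ² = 1/47.74² = 0.000439.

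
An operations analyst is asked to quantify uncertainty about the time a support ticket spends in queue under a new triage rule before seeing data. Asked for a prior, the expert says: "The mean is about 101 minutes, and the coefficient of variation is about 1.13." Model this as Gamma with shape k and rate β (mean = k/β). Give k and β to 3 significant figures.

k ≈ 0.783, β ≈ 0.00775

For Gamma(k, rate β): mean = k/β, variance = k/β², so CV = 1/√k.
CV = 1.13, hence k = 1/CV² = 0.783.
Then β = k/mean = 0.783/101 = 0.00775.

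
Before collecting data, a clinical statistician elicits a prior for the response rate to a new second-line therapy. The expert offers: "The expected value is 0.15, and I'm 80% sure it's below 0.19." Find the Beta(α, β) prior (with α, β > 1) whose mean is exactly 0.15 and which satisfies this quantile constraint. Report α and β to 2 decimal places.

With mean 0.15 fixed, write α = 0.15s, β = 0.85s where s = α+β.
Need P(θ < 0.19) = 0.8 under Beta(0.15s, 0.85s). Normal approximation: (q−m)/√(m(1−m)/s) ≈ z_{0.8} = 0.842, so s ≈ 0.15·0.85·(0.842)²/(0.19−0.15)² = 56.4.
At s = 56.4: P(θ<0.19) ≈ 0.808. Adjusting to match 0.8 gives s ≈ 51.78.
So α = 0.15·51.78 ≈ 7.77, β = 0.85·51.78 ≈ 44.01.

α ≈ 7.77, β ≈ 44.01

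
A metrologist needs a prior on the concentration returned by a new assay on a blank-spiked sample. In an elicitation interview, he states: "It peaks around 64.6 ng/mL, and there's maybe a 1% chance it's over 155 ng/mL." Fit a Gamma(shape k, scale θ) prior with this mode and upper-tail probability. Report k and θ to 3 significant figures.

Gamma(k,θ) with k>1 has mode (k−1)θ, so θ = 64.6/(k−1).
Need P(X < 155) = 0.99 with θ tied to k this way. Start at k = 2, θ = 64.6: P(X<155) ≈ 0.691.
Too low — raise k to concentrate. Iterating converges to k ≈ 7.18.
Then θ = 64.6/(7.18−1) ≈ 10.4.

k ≈ 7.18, θ ≈ 10.4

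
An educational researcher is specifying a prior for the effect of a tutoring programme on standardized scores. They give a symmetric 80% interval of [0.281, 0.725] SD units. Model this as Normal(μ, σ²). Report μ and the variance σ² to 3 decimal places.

μ = 0.503, σ² = 0.030

A symmetric 80% interval runs μ ± z·σ with z = 1.282.
Half-width = 0.222, so σ = 0.222/1.282 = 0.1732 and σ² = 0.030.
μ is the interval midpoint, 0.503.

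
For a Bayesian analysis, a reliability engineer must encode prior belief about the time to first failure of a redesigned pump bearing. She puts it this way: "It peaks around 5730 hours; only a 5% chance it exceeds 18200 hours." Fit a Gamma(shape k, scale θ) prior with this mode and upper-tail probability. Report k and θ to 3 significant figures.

Gamma(k,θ) with k>1 has mode (k−1)θ, so θ = 5730/(k−1).
Need P(X < 18200) = 0.95 with θ tied to k this way. Start at k = 2, θ = 5730: P(X<18200) ≈ 0.826.
Too low — raise k to concentrate. Iterating converges to k ≈ 2.97.
Then θ = 5730/(2.97−1) ≈ 2910.

k ≈ 2.97, θ ≈ 2910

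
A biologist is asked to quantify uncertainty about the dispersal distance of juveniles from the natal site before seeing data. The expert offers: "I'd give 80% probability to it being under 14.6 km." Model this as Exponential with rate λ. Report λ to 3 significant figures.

λ ≈ 0.11

P(T < 14.6) = 1 − e^(−λ·14.6) = 0.8, so λ = −ln(1−0.8)/14.6 = −ln(0.2)/14.6 = 0.11.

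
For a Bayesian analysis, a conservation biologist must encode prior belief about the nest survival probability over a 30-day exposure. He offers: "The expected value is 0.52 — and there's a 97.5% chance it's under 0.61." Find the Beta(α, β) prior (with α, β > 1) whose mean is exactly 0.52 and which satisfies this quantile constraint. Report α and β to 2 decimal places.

α ≈ 60.36, β ≈ 55.72

With mean 0.52 fixed, write α = 0.52s, β = 0.48s where s = α+β.
Need P(θ < 0.61) = 0.975 under Beta(0.52s, 0.48s). Normal approximation: (q−m)/√(m(1−m)/s) ≈ z_{0.975} = 1.96, so s ≈ 0.52·0.48·(1.96)²/(0.61−0.52)² = 118.4.
At s = 118.4: P(θ<0.61) ≈ 0.976. Adjusting to match 0.975 gives s ≈ 116.08.
So α = 0.52·116.08 ≈ 60.36, β = 0.48·116.08 ≈ 55.72.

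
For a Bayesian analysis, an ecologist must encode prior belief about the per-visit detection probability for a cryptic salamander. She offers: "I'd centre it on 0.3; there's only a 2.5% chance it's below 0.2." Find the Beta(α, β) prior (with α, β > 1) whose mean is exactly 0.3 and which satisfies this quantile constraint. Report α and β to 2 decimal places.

With mean 0.3 fixed, write α = 0.3s, β = 0.7s where s = α+β.
Need P(θ < 0.2) = 0.025 under Beta(0.3s, 0.7s). Normal approximation: (q−m)/√(m(1−m)/s) ≈ z_{0.025} = -1.96, so s ≈ 0.3·0.7·(-1.96)²/(0.2−0.3)² = 80.7.
At s = 80.7: P(θ<0.2) ≈ 0.018. Adjusting to match 0.025 gives s ≈ 71.15.
So α = 0.3·71.15 ≈ 21.34, β = 0.7·71.15 ≈ 49.80.

α ≈ 21.34, β ≈ 49.80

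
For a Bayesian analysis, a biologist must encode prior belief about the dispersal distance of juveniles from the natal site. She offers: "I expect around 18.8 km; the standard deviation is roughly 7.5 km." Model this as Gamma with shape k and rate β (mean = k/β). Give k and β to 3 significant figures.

For Gamma(k, rate β): mean = k/β, variance = k/β², so CV = 1/√k.
CV = SD/mean = 7.5/18.8 = 0.3989, hence k = 1/CV² = 6.28.
Then β = k/mean = 6.28/18.8 = 0.334.

k ≈ 6.28, β ≈ 0.334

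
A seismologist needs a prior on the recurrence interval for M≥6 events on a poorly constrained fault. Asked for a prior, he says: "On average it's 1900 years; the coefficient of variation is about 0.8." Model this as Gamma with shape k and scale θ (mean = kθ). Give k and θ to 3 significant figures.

For Gamma(k, scale θ): mean = kθ, variance = kθ², so CV = 1/√k.
CV = 0.8, hence k = 1/CV² = 1.56.
Then θ = mean/k = 1900/1.56 = 1220.

k ≈ 1.56, θ ≈ 1220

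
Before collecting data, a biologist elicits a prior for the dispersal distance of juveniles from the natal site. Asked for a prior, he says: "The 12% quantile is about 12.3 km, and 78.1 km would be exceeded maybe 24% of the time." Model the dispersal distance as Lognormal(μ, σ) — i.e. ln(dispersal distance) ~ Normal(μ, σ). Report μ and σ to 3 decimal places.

If T ~ Lognormal(μ,σ) then ln T ~ Normal(μ,σ), so the p-quantile of ln T is μ + z_p·σ.
ln(12.3) = 2.51 and ln(78.1) = 4.358; z_{0.12} = -1.175, z_{0.76} = 0.7063.
σ = (4.358 − 2.51)/(0.7063 − (-1.175)) = 0.983.
μ = 2.51 − (-1.175)·0.983 = 3.664.

μ ≈ 3.664, σ ≈ 0.983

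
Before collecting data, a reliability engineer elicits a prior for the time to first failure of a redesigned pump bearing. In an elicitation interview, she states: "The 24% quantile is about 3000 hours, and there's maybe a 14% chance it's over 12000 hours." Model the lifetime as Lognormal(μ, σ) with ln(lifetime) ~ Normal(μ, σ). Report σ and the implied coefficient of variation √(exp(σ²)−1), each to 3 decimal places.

σ ≈ 0.776, CV ≈ 0.909

If T ~ Lognormal(μ,σ) then ln T ~ Normal(μ,σ), so the p-quantile of ln T is μ + z_p·σ.
ln(3000) = 8.006 and ln(12000) = 9.393; z_{0.24} = -0.7063, z_{0.86} = 1.08.
σ = (9.393 − 8.006)/(1.08 − (-0.7063)) = 0.776.
μ = 8.006 − (-0.7063)·0.776 = 8.554.
CV = √(exp(σ²)−1) = √(exp(0.6021)−1) = 0.909.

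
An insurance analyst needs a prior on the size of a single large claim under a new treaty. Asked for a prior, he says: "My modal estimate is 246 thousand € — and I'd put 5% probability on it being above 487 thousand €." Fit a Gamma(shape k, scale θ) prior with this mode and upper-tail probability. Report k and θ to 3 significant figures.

k ≈ 6.95, θ ≈ 41.4

Gamma(k,θ) with k>1 has mode (k−1)θ, so θ = 246/(k−1).
Need P(X < 487) = 0.95 with θ tied to k this way. Start at k = 2, θ = 246: P(X<487) ≈ 0.588.
Too low — raise k to concentrate. Iterating converges to k ≈ 6.95.
Then θ = 246/(6.95−1) ≈ 41.4.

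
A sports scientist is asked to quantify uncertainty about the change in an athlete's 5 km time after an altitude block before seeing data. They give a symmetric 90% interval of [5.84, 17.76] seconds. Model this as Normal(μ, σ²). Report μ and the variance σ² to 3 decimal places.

μ = 11.800, σ² = 13.129

A symmetric 90% interval runs μ ± z·σ with z = 1.645.
Half-width = 5.96, so σ = 5.96/1.645 = 3.6234 and σ² = 13.129.
μ is the interval midpoint, 11.800.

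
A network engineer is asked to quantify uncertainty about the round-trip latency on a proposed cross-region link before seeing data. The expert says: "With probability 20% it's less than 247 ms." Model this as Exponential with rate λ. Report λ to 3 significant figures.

λ ≈ 0.000903

P(T < 247.0) = 1 − e^(−λ·247.0) = 0.2, so λ = −ln(1−0.2)/247.0 = −ln(0.8)/247.0 = 0.000903.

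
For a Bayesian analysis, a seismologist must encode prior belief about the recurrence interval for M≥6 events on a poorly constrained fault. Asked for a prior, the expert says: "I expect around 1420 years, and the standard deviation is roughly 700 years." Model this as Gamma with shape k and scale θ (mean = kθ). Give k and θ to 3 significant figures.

For Gamma(k, scale θ): mean = kθ, variance = kθ², so CV = 1/√k.
CV = SD/mean = 700/1420 = 0.493, hence k = 1/CV² = 4.12.
Then θ = mean/k = 1420/4.12 = 345.

k ≈ 4.12, θ ≈ 345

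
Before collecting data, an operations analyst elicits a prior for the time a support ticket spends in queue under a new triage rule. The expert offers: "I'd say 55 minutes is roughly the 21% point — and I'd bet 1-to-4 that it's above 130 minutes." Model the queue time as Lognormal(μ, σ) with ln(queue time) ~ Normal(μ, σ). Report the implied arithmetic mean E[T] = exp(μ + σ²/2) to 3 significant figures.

If T ~ Lognormal(μ,σ) then ln T ~ Normal(μ,σ), so the p-quantile of ln T is μ + z_p·σ.
ln(55) = 4.007 and ln(130) = 4.868; z_{0.21} = -0.8064, z_{0.8} = 0.8416.
σ = (4.868 − 4.007)/(0.8416 − (-0.8064)) = 0.522.
μ = 4.007 − (-0.8064)·0.522 = 4.428.
E[T] = exp(μ + σ²/2) = exp(4.428 + 0.1362) = 96 minutes.

E[T] ≈ 96 minutes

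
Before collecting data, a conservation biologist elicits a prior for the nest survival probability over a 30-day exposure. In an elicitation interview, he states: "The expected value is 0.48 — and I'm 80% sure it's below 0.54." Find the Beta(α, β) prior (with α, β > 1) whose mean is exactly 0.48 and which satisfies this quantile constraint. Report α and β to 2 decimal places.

With mean 0.48 fixed, write α = 0.48s, β = 0.52s where s = α+β.
Need P(θ < 0.54) = 0.8 under Beta(0.48s, 0.52s). Normal approximation: (q−m)/√(m(1−m)/s) ≈ z_{0.8} = 0.842, so s ≈ 0.48·0.52·(0.842)²/(0.54−0.48)² = 49.1.
At s = 49.1: P(θ<0.54) ≈ 0.800. Adjusting to match 0.8 gives s ≈ 49.12.
So α = 0.48·49.12 ≈ 23.58, β = 0.52·49.12 ≈ 25.54.

α ≈ 23.58, β ≈ 25.54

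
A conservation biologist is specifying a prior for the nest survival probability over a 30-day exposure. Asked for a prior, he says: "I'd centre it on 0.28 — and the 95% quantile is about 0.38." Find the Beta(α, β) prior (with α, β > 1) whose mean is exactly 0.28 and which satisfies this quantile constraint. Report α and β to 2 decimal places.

α ≈ 16.37, β ≈ 42.10

With mean 0.28 fixed, write α = 0.28s, β = 0.72s where s = α+β.
Need P(θ < 0.38) = 0.95 under Beta(0.28s, 0.72s). Normal approximation: (q−m)/√(m(1−m)/s) ≈ z_{0.95} = 1.64, so s ≈ 0.28·0.72·(1.64)²/(0.38−0.28)² = 54.5.
At s = 54.5: P(θ<0.38) ≈ 0.944. Adjusting to match 0.95 gives s ≈ 58.47.
So α = 0.28·58.47 ≈ 16.37, β = 0.72·58.47 ≈ 42.10.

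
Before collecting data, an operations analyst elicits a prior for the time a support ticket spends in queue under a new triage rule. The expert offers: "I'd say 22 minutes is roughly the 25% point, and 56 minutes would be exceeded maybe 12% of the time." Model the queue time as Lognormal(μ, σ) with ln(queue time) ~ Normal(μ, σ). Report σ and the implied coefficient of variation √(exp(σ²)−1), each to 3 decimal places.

σ ≈ 0.505, CV ≈ 0.539

If T ~ Lognormal(μ,σ) then ln T ~ Normal(μ,σ), so the p-quantile of ln T is μ + z_p·σ.
ln(22) = 3.091 and ln(56) = 4.025; z_{0.25} = -0.6745, z_{0.88} = 1.175.
σ = (4.025 − 3.091)/(1.175 − (-0.6745)) = 0.505.
μ = 3.091 − (-0.6745)·0.505 = 3.432.
CV = √(exp(σ²)−1) = √(exp(0.2552)−1) = 0.539.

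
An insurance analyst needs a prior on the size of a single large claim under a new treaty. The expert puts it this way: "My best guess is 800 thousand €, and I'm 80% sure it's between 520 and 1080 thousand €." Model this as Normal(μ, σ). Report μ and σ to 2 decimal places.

μ = 800.00, σ = 218.49

A symmetric 80% interval runs μ ± z·σ with z = 1.282.
Half-width = 280, so σ = 280/1.282 = 218.49.
μ is the stated best guess, 800.00.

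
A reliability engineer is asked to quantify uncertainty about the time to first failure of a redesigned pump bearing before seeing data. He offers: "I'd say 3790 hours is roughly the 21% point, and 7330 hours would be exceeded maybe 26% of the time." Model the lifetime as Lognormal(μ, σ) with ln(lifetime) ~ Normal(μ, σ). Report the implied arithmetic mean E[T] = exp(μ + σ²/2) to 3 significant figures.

E[T] ≈ 6070 hours

If T ~ Lognormal(μ,σ) then ln T ~ Normal(μ,σ), so the p-quantile of ln T is μ + z_p·σ.
ln(3790) = 8.24 and ln(7330) = 8.9; z_{0.21} = -0.8064, z_{0.74} = 0.6433.
σ = (8.9 − 8.24)/(0.6433 − (-0.8064)) = 0.455.
μ = 8.24 − (-0.8064)·0.455 = 8.607.
E[T] = exp(μ + σ²/2) = exp(8.607 + 0.1035) = 6070 hours.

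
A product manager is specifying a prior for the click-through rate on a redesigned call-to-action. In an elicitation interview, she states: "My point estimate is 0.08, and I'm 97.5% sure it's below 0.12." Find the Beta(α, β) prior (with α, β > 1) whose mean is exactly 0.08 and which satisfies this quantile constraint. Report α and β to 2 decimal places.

With mean 0.08 fixed, write α = 0.08s, β = 0.92s where s = α+β.
Need P(θ < 0.12) = 0.975 under Beta(0.08s, 0.92s). Normal approximation: (q−m)/√(m(1−m)/s) ≈ z_{0.975} = 1.96, so s ≈ 0.08·0.92·(1.96)²/(0.12−0.08)² = 176.7.
At s = 176.7: P(θ<0.12) ≈ 0.964. Adjusting to match 0.975 gives s ≈ 211.96.
So α = 0.08·211.96 ≈ 16.96, β = 0.92·211.96 ≈ 195.00.

α ≈ 16.96, β ≈ 195.00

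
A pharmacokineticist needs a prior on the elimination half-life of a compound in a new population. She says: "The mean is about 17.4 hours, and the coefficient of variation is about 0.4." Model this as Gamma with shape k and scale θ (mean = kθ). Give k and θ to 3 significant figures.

For Gamma(k, scale θ): mean = kθ, variance = kθ², so CV = 1/√k.
CV = 0.4, hence k = 1/CV² = 6.25.
Then θ = mean/k = 17.4/6.25 = 2.78.

k ≈ 6.25, θ ≈ 2.78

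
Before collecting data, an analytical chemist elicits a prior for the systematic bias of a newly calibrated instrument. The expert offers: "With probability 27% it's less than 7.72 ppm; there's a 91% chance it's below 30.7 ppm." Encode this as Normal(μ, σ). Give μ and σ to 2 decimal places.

μ = 14.93, σ = 11.76

For Normal(μ,σ), the p-quantile is μ + z_p·σ. Here z_{0.27} = -0.6128, z_{0.91} = 1.341.
So 7.72 = μ − 0.6128σ and 30.7 = μ + 1.341σ.
Subtracting: σ = (30.7 − 7.72)/(1.341 − (-0.6128)) = 11.76.
Then μ = 7.72 − (-0.6128)·11.76 = 14.93.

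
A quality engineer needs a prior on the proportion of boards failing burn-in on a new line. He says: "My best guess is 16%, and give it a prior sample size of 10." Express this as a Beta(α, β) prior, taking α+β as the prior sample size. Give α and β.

Under the effective-sample-size interpretation, Beta(α, β) has prior mean α/(α+β) and prior sample size α+β.
So α+β = 10 and α/(α+β) = 0.16, giving α = 0.16·10 = 1.6 and β = 10 − 1.6 = 8.4.

α = 1.6, β = 8.4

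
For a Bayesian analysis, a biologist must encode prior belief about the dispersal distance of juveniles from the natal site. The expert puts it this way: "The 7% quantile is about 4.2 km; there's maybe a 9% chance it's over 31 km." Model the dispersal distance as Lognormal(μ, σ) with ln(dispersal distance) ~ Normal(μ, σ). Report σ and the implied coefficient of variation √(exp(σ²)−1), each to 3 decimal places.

σ ≈ 0.710, CV ≈ 0.809

If T ~ Lognormal(μ,σ) then ln T ~ Normal(μ,σ), so the p-quantile of ln T is μ + z_p·σ.
ln(4.2) = 1.435 and ln(31) = 3.434; z_{0.07} = -1.476, z_{0.91} = 1.341.
σ = (3.434 − 1.435)/(1.341 − (-1.476)) = 0.710.
μ = 1.435 − (-1.476)·0.710 = 2.482.
CV = √(exp(σ²)−1) = √(exp(0.5037)−1) = 0.809.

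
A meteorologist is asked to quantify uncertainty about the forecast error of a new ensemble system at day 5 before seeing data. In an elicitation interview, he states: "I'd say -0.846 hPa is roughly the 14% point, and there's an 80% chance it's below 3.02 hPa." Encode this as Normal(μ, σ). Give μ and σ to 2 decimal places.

μ = 1.33, σ = 2.01

The p-quantile of Normal(μ,σ) is μ + z_p·σ, with z_{0.14} = -1.08 and z_{0.8} = 0.8416.
Eliminate σ: μ = (z₂·x₁ − z₁·x₂)/(z₂ − z₁) = (0.8416·-0.846 − (-1.08)·3.02)/1.922 = 1.33.
Then σ = (x₂ − x₁)/(z₂ − z₁) = (3.02 − -0.846)/1.922 = 2.01.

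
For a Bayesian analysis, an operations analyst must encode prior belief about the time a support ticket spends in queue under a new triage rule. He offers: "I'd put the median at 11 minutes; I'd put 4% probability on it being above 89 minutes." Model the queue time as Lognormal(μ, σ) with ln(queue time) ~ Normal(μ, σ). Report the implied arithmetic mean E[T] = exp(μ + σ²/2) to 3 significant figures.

E[T] ≈ 22.4 minutes

If T ~ Lognormal(μ,σ) then ln T ~ Normal(μ,σ), so the p-quantile of ln T is μ + z_p·σ.
ln(11) = 2.398 and ln(89) = 4.489; z_{0.5} = 0, z_{0.96} = 1.751.
σ = (4.489 − 2.398)/(1.751 − (0)) = 1.194.
μ = 2.398 − (0)·1.194 = 2.398.
E[T] = exp(μ + σ²/2) = exp(2.398 + 0.7131) = 22.4 minutes.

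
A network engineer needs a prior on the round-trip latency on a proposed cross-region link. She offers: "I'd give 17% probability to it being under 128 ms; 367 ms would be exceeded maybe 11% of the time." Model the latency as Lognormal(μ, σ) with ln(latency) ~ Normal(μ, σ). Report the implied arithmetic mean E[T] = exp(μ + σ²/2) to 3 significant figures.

If T ~ Lognormal(μ,σ) then ln T ~ Normal(μ,σ), so the p-quantile of ln T is μ + z_p·σ.
ln(128) = 4.852 and ln(367) = 5.905; z_{0.17} = -0.9542, z_{0.89} = 1.227.
σ = (5.905 − 4.852)/(1.227 − (-0.9542)) = 0.483.
μ = 4.852 − (-0.9542)·0.483 = 5.313.
E[T] = exp(μ + σ²/2) = exp(5.313 + 0.1167) = 228 ms.

E[T] ≈ 228 ms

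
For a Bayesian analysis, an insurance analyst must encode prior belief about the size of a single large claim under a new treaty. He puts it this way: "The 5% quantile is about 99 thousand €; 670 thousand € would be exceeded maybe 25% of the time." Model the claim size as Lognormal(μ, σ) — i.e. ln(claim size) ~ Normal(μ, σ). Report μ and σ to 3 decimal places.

μ ≈ 5.951, σ ≈ 0.824

If T ~ Lognormal(μ,σ) then ln T ~ Normal(μ,σ), so the p-quantile of ln T is μ + z_p·σ.
ln(99) = 4.595 and ln(670) = 6.507; z_{0.05} = -1.645, z_{0.75} = 0.6745.
σ = (6.507 − 4.595)/(0.6745 − (-1.645)) = 0.824.
μ = 4.595 − (-1.645)·0.824 = 5.951.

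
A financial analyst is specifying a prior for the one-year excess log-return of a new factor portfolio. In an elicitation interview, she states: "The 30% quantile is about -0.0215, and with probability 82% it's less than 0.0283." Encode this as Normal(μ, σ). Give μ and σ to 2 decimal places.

μ = -0.00, σ = 0.03

The p-quantile of Normal(μ,σ) is μ + z_p·σ, with z_{0.3} = -0.5244 and z_{0.82} = 0.9154.
Eliminate σ: μ = (z₂·x₁ − z₁·x₂)/(z₂ − z₁) = (0.9154·-0.0215 − (-0.5244)·0.0283)/1.44 = -0.00.
Then σ = (x₂ − x₁)/(z₂ − z₁) = (0.0283 − -0.0215)/1.44 = 0.03.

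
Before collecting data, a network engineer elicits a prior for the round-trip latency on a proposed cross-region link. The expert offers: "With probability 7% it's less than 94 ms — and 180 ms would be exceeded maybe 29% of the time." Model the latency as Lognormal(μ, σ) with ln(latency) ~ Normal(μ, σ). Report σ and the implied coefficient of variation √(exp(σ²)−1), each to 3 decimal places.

σ ≈ 0.320, CV ≈ 0.329

If T ~ Lognormal(μ,σ) then ln T ~ Normal(μ,σ), so the p-quantile of ln T is μ + z_p·σ.
ln(94) = 4.543 and ln(180) = 5.193; z_{0.07} = -1.476, z_{0.71} = 0.5534.
σ = (5.193 − 4.543)/(0.5534 − (-1.476)) = 0.320.
μ = 4.543 − (-1.476)·0.320 = 5.016.
CV = √(exp(σ²)−1) = √(exp(0.1025)−1) = 0.329.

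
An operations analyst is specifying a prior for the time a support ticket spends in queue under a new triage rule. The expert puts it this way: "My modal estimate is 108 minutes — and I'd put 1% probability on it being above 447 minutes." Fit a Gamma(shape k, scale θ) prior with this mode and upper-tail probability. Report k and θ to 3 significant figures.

k ≈ 3.05, θ ≈ 52.6

Gamma(k,θ) with k>1 has mode (k−1)θ, so θ = 108/(k−1).
Need P(X < 447) = 0.99 with θ tied to k this way. Start at k = 2, θ = 108: P(X<447) ≈ 0.918.
Too low — raise k to concentrate. Iterating converges to k ≈ 3.05.
Then θ = 108/(3.05−1) ≈ 52.6.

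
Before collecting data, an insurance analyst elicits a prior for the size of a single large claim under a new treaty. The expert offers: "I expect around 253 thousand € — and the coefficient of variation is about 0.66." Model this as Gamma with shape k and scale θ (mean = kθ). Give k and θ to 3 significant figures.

k ≈ 2.3, θ ≈ 110

For Gamma(k, scale θ): mean = kθ, variance = kθ², so CV = 1/√k.
CV = 0.66, hence k = 1/CV² = 2.3.
Then θ = mean/k = 253/2.3 = 110.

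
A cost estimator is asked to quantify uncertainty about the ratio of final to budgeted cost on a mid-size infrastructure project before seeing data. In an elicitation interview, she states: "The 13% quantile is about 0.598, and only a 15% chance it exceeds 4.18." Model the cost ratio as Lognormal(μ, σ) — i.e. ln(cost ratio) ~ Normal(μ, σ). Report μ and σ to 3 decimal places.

μ ≈ 0.499, σ ≈ 0.899

If T ~ Lognormal(μ,σ) then ln T ~ Normal(μ,σ), so the p-quantile of ln T is μ + z_p·σ.
ln(0.598) = -0.5142 and ln(4.18) = 1.43; z_{0.13} = -1.126, z_{0.85} = 1.036.
σ = (1.43 − -0.5142)/(1.036 − (-1.126)) = 0.899.
μ = -0.5142 − (-1.126)·0.899 = 0.499.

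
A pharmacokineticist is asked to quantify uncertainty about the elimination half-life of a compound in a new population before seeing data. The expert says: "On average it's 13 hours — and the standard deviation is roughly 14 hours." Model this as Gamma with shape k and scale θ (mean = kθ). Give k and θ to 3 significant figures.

For Gamma(k, scale θ): mean = kθ, variance = kθ², so CV = 1/√k.
CV = SD/mean = 14/13 = 1.077, hence k = 1/CV² = 0.862.
Then θ = mean/k = 13/0.862 = 15.1.

k ≈ 0.862, θ ≈ 15.1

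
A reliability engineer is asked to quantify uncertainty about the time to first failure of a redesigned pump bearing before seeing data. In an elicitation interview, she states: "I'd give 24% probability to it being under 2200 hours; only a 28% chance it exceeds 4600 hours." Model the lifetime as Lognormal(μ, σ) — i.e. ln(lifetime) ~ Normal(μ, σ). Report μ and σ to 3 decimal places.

μ ≈ 8.100, σ ≈ 0.572

If T ~ Lognormal(μ,σ) then ln T ~ Normal(μ,σ), so the p-quantile of ln T is μ + z_p·σ.
ln(2200) = 7.696 and ln(4600) = 8.434; z_{0.24} = -0.7063, z_{0.72} = 0.5828.
σ = (8.434 − 7.696)/(0.5828 − (-0.7063)) = 0.572.
μ = 7.696 − (-0.7063)·0.572 = 8.100.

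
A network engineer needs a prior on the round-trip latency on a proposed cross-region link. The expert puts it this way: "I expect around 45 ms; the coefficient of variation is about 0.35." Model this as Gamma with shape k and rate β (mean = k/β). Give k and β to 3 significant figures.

For Gamma(k, rate β): mean = k/β, variance = k/β², so CV = 1/√k.
CV = 0.35, hence k = 1/CV² = 8.16.
Then β = k/mean = 8.16/45 = 0.181.

k ≈ 8.16, β ≈ 0.181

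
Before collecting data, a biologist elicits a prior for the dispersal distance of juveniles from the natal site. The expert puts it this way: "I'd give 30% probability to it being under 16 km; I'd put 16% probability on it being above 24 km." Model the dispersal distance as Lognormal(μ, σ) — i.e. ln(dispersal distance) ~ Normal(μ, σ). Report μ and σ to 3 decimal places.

If T ~ Lognormal(μ,σ) then ln T ~ Normal(μ,σ), so the p-quantile of ln T is μ + z_p·σ.
ln(16) = 2.773 and ln(24) = 3.178; z_{0.3} = -0.5244, z_{0.84} = 0.9945.
σ = (3.178 − 2.773)/(0.9945 − (-0.5244)) = 0.267.
μ = 2.773 − (-0.5244)·0.267 = 2.913.

μ ≈ 2.913, σ ≈ 0.267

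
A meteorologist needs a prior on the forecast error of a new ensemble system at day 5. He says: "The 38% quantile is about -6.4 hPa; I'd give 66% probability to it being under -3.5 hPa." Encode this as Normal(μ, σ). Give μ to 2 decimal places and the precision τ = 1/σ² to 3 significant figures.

For Normal(μ,σ), the p-quantile is μ + z_p·σ. Here z_{0.38} = -0.3055, z_{0.66} = 0.4125.
So -6.4 = μ − 0.3055σ and -3.5 = μ + 0.4125σ.
Subtracting: σ = (-3.5 − -6.4)/(0.4125 − (-0.3055)) = 4.04.
Then μ = -6.4 − (-0.3055)·4.04 = -5.17.
Precision τ = 1/σ² = 1/4.039² = 0.0613.

μ = -5.17, τ = 0.0613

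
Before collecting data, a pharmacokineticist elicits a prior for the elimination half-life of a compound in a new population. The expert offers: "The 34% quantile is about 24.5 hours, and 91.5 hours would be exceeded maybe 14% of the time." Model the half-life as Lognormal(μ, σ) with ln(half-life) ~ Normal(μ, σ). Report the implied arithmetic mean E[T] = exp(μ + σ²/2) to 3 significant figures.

E[T] ≈ 52.1 hours

If T ~ Lognormal(μ,σ) then ln T ~ Normal(μ,σ), so the p-quantile of ln T is μ + z_p·σ.
ln(24.5) = 3.199 and ln(91.5) = 4.516; z_{0.34} = -0.4125, z_{0.86} = 1.08.
σ = (4.516 − 3.199)/(1.08 − (-0.4125)) = 0.883.
μ = 3.199 − (-0.4125)·0.883 = 3.563.
E[T] = exp(μ + σ²/2) = exp(3.563 + 0.3896) = 52.1 hours.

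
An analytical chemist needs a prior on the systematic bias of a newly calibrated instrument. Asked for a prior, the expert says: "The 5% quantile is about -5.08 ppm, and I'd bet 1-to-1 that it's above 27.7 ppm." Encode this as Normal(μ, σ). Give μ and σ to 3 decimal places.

μ = 27.700, σ = 19.929

The p-quantile of Normal(μ,σ) is μ + z_p·σ, with z_{0.05} = -1.645 and z_{0.5} = 0.
Eliminate σ: μ = (z₂·x₁ − z₁·x₂)/(z₂ − z₁) = (0·-5.08 − (-1.645)·27.7)/1.645 = 27.700.
Then σ = (x₂ − x₁)/(z₂ − z₁) = (27.7 − -5.08)/1.645 = 19.929.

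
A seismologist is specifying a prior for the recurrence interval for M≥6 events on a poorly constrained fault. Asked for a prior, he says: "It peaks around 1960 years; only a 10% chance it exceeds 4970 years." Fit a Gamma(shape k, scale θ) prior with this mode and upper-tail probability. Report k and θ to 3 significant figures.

k ≈ 3.22, θ ≈ 884

Gamma(k,θ) with k>1 has mode (k−1)θ, so θ = 1960/(k−1).
Need P(X < 4970) = 0.9 with θ tied to k this way. Start at k = 2, θ = 1960: P(X<4970) ≈ 0.720.
Too low — raise k to concentrate. Iterating converges to k ≈ 3.22.
Then θ = 1960/(3.22−1) ≈ 884.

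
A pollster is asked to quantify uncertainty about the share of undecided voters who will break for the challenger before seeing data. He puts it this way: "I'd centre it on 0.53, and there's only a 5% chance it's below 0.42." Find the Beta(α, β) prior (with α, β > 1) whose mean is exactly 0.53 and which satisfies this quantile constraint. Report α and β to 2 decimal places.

With mean 0.53 fixed, write α = 0.53s, β = 0.47s where s = α+β.
Need P(θ < 0.42) = 0.05 under Beta(0.53s, 0.47s). Normal approximation: (q−m)/√(m(1−m)/s) ≈ z_{0.05} = -1.64, so s ≈ 0.53·0.47·(-1.64)²/(0.42−0.53)² = 55.7.
At s = 55.7: P(θ<0.42) ≈ 0.050. Adjusting to match 0.05 gives s ≈ 55.46.
So α = 0.53·55.46 ≈ 29.39, β = 0.47·55.46 ≈ 26.07.

α ≈ 29.39, β ≈ 26.07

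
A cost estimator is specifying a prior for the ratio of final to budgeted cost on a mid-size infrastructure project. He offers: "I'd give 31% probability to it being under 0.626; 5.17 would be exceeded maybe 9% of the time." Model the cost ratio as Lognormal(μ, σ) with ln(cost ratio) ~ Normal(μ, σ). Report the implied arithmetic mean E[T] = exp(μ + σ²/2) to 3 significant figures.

If T ~ Lognormal(μ,σ) then ln T ~ Normal(μ,σ), so the p-quantile of ln T is μ + z_p·σ.
ln(0.626) = -0.4684 and ln(5.17) = 1.643; z_{0.31} = -0.4959, z_{0.91} = 1.341.
σ = (1.643 − -0.4684)/(1.341 − (-0.4959)) = 1.150.
μ = -0.4684 − (-0.4959)·1.150 = 0.102.
E[T] = exp(μ + σ²/2) = exp(0.102 + 0.6607) = 2.14.

E[T] ≈ 2.14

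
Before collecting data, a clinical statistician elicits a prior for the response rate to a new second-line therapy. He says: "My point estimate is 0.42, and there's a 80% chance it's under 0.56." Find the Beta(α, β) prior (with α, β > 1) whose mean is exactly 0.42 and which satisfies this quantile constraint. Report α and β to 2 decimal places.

α ≈ 3.66, β ≈ 5.05

With mean 0.42 fixed, write α = 0.42s, β = 0.58s where s = α+β.
Need P(θ < 0.56) = 0.8 under Beta(0.42s, 0.58s). Normal approximation: (q−m)/√(m(1−m)/s) ≈ z_{0.8} = 0.842, so s ≈ 0.42·0.58·(0.842)²/(0.56−0.42)² = 8.8.
At s = 8.8: P(θ<0.56) ≈ 0.801. Adjusting to match 0.8 gives s ≈ 8.70.
So α = 0.42·8.70 ≈ 3.66, β = 0.58·8.70 ≈ 5.05.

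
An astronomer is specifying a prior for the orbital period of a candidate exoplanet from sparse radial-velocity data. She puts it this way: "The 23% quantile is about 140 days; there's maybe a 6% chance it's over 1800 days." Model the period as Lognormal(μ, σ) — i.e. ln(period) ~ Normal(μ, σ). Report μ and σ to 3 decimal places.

μ ≈ 5.764, σ ≈ 1.113

If T ~ Lognormal(μ,σ) then ln T ~ Normal(μ,σ), so the p-quantile of ln T is μ + z_p·σ.
ln(140) = 4.942 and ln(1800) = 7.496; z_{0.23} = -0.7388, z_{0.94} = 1.555.
σ = (7.496 − 4.942)/(1.555 − (-0.7388)) = 1.113.
μ = 4.942 − (-0.7388)·1.113 = 5.764.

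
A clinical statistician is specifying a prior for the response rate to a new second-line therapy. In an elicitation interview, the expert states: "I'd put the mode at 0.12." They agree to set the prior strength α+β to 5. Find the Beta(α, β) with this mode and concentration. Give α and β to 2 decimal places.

For α,β > 1 the Beta mode is (α−1)/(α+β−2). With α+β = 5, the mode is (α−1)/3.
Set (α−1)/3 = 0.12 → α = 1 + 0.12·3 = 1.36.
β = 5 − α = 3.64.

α = 1.36, β = 3.64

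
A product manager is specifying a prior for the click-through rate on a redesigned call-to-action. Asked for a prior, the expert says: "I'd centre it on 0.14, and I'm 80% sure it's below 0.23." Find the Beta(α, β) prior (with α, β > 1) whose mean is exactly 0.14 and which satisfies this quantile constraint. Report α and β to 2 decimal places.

With mean 0.14 fixed, write α = 0.14s, β = 0.86s where s = α+β.
Need P(θ < 0.23) = 0.8 under Beta(0.14s, 0.86s). Normal approximation: (q−m)/√(m(1−m)/s) ≈ z_{0.8} = 0.842, so s ≈ 0.14·0.86·(0.842)²/(0.23−0.14)² = 10.5.
At s = 10.5: P(θ<0.23) ≈ 0.823. Adjusting to match 0.8 gives s ≈ 7.25.
So α = 0.14·7.25 ≈ 1.02, β = 0.86·7.25 ≈ 6.24.

α ≈ 1.02, β ≈ 6.24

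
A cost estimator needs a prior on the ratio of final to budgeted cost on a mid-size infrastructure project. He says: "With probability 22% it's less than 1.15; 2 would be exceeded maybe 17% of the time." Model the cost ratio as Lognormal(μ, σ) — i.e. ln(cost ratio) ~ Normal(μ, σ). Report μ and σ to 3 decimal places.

If T ~ Lognormal(μ,σ) then ln T ~ Normal(μ,σ), so the p-quantile of ln T is μ + z_p·σ.
ln(1.15) = 0.1398 and ln(2) = 0.6931; z_{0.22} = -0.7722, z_{0.83} = 0.9542.
σ = (0.6931 − 0.1398)/(0.9542 − (-0.7722)) = 0.321.
μ = 0.1398 − (-0.7722)·0.321 = 0.387.

μ ≈ 0.387, σ ≈ 0.321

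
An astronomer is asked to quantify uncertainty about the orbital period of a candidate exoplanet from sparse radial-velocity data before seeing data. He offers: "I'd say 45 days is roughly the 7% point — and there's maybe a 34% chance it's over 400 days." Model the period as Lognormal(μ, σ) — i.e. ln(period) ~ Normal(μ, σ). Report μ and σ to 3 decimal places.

If T ~ Lognormal(μ,σ) then ln T ~ Normal(μ,σ), so the p-quantile of ln T is μ + z_p·σ.
ln(45) = 3.807 and ln(400) = 5.991; z_{0.07} = -1.476, z_{0.66} = 0.4125.
σ = (5.991 − 3.807)/(0.4125 − (-1.476)) = 1.157.
μ = 3.807 − (-1.476)·1.157 = 5.514.

μ ≈ 5.514, σ ≈ 1.157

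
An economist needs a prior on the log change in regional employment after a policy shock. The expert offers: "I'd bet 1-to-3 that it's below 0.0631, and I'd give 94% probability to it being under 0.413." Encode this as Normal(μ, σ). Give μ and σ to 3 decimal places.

The p-quantile of Normal(μ,σ) is μ + z_p·σ, with z_{0.25} = -0.6745 and z_{0.94} = 1.555.
Eliminate σ: μ = (z₂·x₁ − z₁·x₂)/(z₂ − z₁) = (1.555·0.0631 − (-0.6745)·0.413)/2.229 = 0.169.
Then σ = (x₂ − x₁)/(z₂ − z₁) = (0.413 − 0.0631)/2.229 = 0.157.

μ = 0.169, σ = 0.157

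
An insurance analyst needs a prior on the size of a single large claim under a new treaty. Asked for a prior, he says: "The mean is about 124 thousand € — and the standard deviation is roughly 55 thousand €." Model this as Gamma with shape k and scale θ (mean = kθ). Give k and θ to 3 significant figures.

k ≈ 5.08, θ ≈ 24.4

For Gamma(k, scale θ): mean = kθ, variance = kθ², so CV = 1/√k.
CV = SD/mean = 55/124 = 0.4435, hence k = 1/CV² = 5.08.
Then θ = mean/k = 124/5.08 = 24.4.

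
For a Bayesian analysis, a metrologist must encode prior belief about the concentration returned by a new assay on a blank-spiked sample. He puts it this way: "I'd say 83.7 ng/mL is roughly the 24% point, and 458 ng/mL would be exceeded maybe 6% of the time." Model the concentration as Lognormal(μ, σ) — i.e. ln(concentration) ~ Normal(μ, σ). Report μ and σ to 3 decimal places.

If T ~ Lognormal(μ,σ) then ln T ~ Normal(μ,σ), so the p-quantile of ln T is μ + z_p·σ.
ln(83.7) = 4.427 and ln(458) = 6.127; z_{0.24} = -0.7063, z_{0.94} = 1.555.
σ = (6.127 − 4.427)/(1.555 − (-0.7063)) = 0.752.
μ = 4.427 − (-0.7063)·0.752 = 4.958.

μ ≈ 4.958, σ ≈ 0.752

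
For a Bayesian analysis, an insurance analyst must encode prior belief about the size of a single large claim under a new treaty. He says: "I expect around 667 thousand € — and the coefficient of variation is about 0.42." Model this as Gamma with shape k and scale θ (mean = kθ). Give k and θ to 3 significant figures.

For Gamma(k, scale θ): mean = kθ, variance = kθ², so CV = 1/√k.
CV = 0.42, hence k = 1/CV² = 5.67.
Then θ = mean/k = 667/5.67 = 118.

k ≈ 5.67, θ ≈ 118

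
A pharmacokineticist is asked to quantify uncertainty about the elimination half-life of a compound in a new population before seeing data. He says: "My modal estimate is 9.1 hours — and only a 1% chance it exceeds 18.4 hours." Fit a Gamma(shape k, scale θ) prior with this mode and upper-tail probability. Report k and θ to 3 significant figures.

Gamma(k,θ) with k>1 has mode (k−1)θ, so θ = 9.1/(k−1).
Need P(X < 18.4) = 0.99 with θ tied to k this way. Start at k = 2, θ = 9.1: P(X<18.4) ≈ 0.600.
Too low — raise k to concentrate. Iterating converges to k ≈ 10.9.
Then θ = 9.1/(10.9−1) ≈ 0.92.

k ≈ 10.9, θ ≈ 0.92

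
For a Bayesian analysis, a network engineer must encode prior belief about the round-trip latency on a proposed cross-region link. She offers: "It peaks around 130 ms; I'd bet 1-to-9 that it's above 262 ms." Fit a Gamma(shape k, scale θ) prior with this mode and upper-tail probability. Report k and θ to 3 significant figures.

Gamma(k,θ) with k>1 has mode (k−1)θ, so θ = 130/(k−1).
Need P(X < 262) = 0.9 with θ tied to k this way. Start at k = 2, θ = 130: P(X<262) ≈ 0.598.
Too low — raise k to concentrate. Iterating converges to k ≈ 4.91.
Then θ = 130/(4.91−1) ≈ 33.3.

k ≈ 4.91, θ ≈ 33.3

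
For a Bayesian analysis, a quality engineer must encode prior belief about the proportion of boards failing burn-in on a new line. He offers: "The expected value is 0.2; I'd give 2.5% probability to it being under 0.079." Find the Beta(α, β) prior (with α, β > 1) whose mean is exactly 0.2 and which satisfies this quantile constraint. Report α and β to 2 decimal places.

α ≈ 5.88, β ≈ 23.52

With mean 0.2 fixed, write α = 0.2s, β = 0.8s where s = α+β.
Need P(θ < 0.079) = 0.025 under Beta(0.2s, 0.8s). Normal approximation: (q−m)/√(m(1−m)/s) ≈ z_{0.025} = -1.96, so s ≈ 0.2·0.8·(-1.96)²/(0.079−0.2)² = 42.0.
At s = 42.0: P(θ<0.079) ≈ 0.009. Adjusting to match 0.025 gives s ≈ 29.40.
So α = 0.2·29.40 ≈ 5.88, β = 0.8·29.40 ≈ 23.52.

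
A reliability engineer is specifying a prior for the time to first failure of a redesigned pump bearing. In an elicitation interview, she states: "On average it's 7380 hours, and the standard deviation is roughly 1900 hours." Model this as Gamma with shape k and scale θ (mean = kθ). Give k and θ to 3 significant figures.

For Gamma(k, scale θ): mean = kθ, variance = kθ², so CV = 1/√k.
CV = SD/mean = 1900/7380 = 0.2575, hence k = 1/CV² = 15.1.
Then θ = mean/k = 7380/15.1 = 489.

k ≈ 15.1, θ ≈ 489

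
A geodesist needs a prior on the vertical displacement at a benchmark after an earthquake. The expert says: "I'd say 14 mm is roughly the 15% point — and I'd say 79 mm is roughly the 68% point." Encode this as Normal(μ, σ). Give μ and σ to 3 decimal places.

The p-quantile of Normal(μ,σ) is μ + z_p·σ, with z_{0.15} = -1.036 and z_{0.68} = 0.4677.
Eliminate σ: μ = (z₂·x₁ − z₁·x₂)/(z₂ − z₁) = (0.4677·14 − (-1.036)·79)/1.504 = 58.789.
Then σ = (x₂ − x₁)/(z₂ − z₁) = (79 − 14)/1.504 = 43.214.

μ = 58.789, σ = 43.214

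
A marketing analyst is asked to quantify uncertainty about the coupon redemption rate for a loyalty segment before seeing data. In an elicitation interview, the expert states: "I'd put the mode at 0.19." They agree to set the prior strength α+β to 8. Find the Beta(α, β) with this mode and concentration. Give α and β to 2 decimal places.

For α,β > 1 the Beta mode is (α−1)/(α+β−2). With α+β = 8, the mode is (α−1)/6.
Set (α−1)/6 = 0.19 → α = 1 + 0.19·6 = 2.14.
β = 8 − α = 5.86.

α = 2.14, β = 5.86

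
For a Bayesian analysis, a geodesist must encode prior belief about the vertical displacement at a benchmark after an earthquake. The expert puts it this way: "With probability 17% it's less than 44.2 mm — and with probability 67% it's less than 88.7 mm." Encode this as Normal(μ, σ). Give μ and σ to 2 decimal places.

μ = 74.66, σ = 31.92

The p-quantile of Normal(μ,σ) is μ + z_p·σ, with z_{0.17} = -0.9542 and z_{0.67} = 0.4399.
Eliminate σ: μ = (z₂·x₁ − z₁·x₂)/(z₂ − z₁) = (0.4399·44.2 − (-0.9542)·88.7)/1.394 = 74.66.
Then σ = (x₂ − x₁)/(z₂ − z₁) = (88.7 − 44.2)/1.394 = 31.92.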